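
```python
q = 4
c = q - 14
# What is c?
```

Trace (tracking c):
q = 4  # -> q = 4
c = q - 14  # -> c = -10

Answer: -10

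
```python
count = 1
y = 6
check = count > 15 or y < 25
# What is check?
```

Answer: True

Derivation:
Trace (tracking check):
count = 1  # -> count = 1
y = 6  # -> y = 6
check = count > 15 or y < 25  # -> check = True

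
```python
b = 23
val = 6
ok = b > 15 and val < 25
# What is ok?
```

Answer: True

Derivation:
Trace (tracking ok):
b = 23  # -> b = 23
val = 6  # -> val = 6
ok = b > 15 and val < 25  # -> ok = True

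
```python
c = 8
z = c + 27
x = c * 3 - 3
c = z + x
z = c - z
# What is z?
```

Answer: 21

Derivation:
Trace (tracking z):
c = 8  # -> c = 8
z = c + 27  # -> z = 35
x = c * 3 - 3  # -> x = 21
c = z + x  # -> c = 56
z = c - z  # -> z = 21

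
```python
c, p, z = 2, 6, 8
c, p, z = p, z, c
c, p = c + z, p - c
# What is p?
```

Trace (tracking p):
c, p, z = (2, 6, 8)  # -> c = 2, p = 6, z = 8
c, p, z = (p, z, c)  # -> c = 6, p = 8, z = 2
c, p = (c + z, p - c)  # -> c = 8, p = 2

Answer: 2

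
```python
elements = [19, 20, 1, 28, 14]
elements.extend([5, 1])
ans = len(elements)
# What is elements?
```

Answer: [19, 20, 1, 28, 14, 5, 1]

Derivation:
Trace (tracking elements):
elements = [19, 20, 1, 28, 14]  # -> elements = [19, 20, 1, 28, 14]
elements.extend([5, 1])  # -> elements = [19, 20, 1, 28, 14, 5, 1]
ans = len(elements)  # -> ans = 7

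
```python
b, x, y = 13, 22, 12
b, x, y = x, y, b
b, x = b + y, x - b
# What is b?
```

Answer: 35

Derivation:
Trace (tracking b):
b, x, y = (13, 22, 12)  # -> b = 13, x = 22, y = 12
b, x, y = (x, y, b)  # -> b = 22, x = 12, y = 13
b, x = (b + y, x - b)  # -> b = 35, x = -10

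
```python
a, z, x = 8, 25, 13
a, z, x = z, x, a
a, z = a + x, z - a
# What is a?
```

Trace (tracking a):
a, z, x = (8, 25, 13)  # -> a = 8, z = 25, x = 13
a, z, x = (z, x, a)  # -> a = 25, z = 13, x = 8
a, z = (a + x, z - a)  # -> a = 33, z = -12

Answer: 33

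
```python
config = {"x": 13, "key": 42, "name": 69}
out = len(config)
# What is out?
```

Trace (tracking out):
config = {'x': 13, 'key': 42, 'name': 69}  # -> config = {'x': 13, 'key': 42, 'name': 69}
out = len(config)  # -> out = 3

Answer: 3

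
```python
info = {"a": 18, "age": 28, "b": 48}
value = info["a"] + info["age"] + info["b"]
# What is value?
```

Trace (tracking value):
info = {'a': 18, 'age': 28, 'b': 48}  # -> info = {'a': 18, 'age': 28, 'b': 48}
value = info['a'] + info['age'] + info['b']  # -> value = 94

Answer: 94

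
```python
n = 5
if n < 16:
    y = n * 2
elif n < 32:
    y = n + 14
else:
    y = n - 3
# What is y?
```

Answer: 10

Derivation:
Trace (tracking y):
n = 5  # -> n = 5
if n < 16:  # condition is True
    y = n * 2  # -> y = 10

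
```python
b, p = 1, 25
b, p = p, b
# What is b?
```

Trace (tracking b):
b, p = (1, 25)  # -> b = 1, p = 25
b, p = (p, b)  # -> b = 25, p = 1

Answer: 25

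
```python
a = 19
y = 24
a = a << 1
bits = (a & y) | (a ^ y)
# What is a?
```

Answer: 38

Derivation:
Trace (tracking a):
a = 19  # -> a = 19
y = 24  # -> y = 24
a = a << 1  # -> a = 38
bits = a & y | a ^ y  # -> bits = 62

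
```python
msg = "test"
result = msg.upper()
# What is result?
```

Answer: 'TEST'

Derivation:
Trace (tracking result):
msg = 'test'  # -> msg = 'test'
result = msg.upper()  # -> result = 'TEST'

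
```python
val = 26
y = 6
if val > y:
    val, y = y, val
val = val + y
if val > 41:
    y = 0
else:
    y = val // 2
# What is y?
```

Trace (tracking y):
val = 26  # -> val = 26
y = 6  # -> y = 6
if val > y:  # condition is True
    val, y = (y, val)  # -> val = 6, y = 26
val = val + y  # -> val = 32
if val > 41:  # condition is False
else:
    y = val // 2  # -> y = 16

Answer: 16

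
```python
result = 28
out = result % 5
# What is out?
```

Trace (tracking out):
result = 28  # -> result = 28
out = result % 5  # -> out = 3

Answer: 3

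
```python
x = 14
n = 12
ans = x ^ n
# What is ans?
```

Trace (tracking ans):
x = 14  # -> x = 14
n = 12  # -> n = 12
ans = x ^ n  # -> ans = 2

Answer: 2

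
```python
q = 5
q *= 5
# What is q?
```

Answer: 25

Derivation:
Trace (tracking q):
q = 5  # -> q = 5
q *= 5  # -> q = 25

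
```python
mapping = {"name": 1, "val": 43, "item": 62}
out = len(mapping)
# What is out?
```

Trace (tracking out):
mapping = {'name': 1, 'val': 43, 'item': 62}  # -> mapping = {'name': 1, 'val': 43, 'item': 62}
out = len(mapping)  # -> out = 3

Answer: 3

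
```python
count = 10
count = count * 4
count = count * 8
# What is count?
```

Trace (tracking count):
count = 10  # -> count = 10
count = count * 4  # -> count = 40
count = count * 8  # -> count = 320

Answer: 320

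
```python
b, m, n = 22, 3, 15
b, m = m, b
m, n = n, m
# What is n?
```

Trace (tracking n):
b, m, n = (22, 3, 15)  # -> b = 22, m = 3, n = 15
b, m = (m, b)  # -> b = 3, m = 22
m, n = (n, m)  # -> m = 15, n = 22

Answer: 22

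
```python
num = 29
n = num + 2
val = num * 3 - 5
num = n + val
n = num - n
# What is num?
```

Answer: 113

Derivation:
Trace (tracking num):
num = 29  # -> num = 29
n = num + 2  # -> n = 31
val = num * 3 - 5  # -> val = 82
num = n + val  # -> num = 113
n = num - n  # -> n = 82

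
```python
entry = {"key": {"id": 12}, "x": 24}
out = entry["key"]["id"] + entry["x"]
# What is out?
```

Answer: 36

Derivation:
Trace (tracking out):
entry = {'key': {'id': 12}, 'x': 24}  # -> entry = {'key': {'id': 12}, 'x': 24}
out = entry['key']['id'] + entry['x']  # -> out = 36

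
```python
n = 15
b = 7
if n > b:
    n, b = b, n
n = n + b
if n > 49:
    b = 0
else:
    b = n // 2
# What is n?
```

Answer: 22

Derivation:
Trace (tracking n):
n = 15  # -> n = 15
b = 7  # -> b = 7
if n > b:  # condition is True
    n, b = (b, n)  # -> n = 7, b = 15
n = n + b  # -> n = 22
if n > 49:  # condition is False
else:
    b = n // 2  # -> b = 11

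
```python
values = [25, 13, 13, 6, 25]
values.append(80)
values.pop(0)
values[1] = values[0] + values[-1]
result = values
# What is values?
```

Answer: [13, 93, 6, 25, 80]

Derivation:
Trace (tracking values):
values = [25, 13, 13, 6, 25]  # -> values = [25, 13, 13, 6, 25]
values.append(80)  # -> values = [25, 13, 13, 6, 25, 80]
values.pop(0)  # -> values = [13, 13, 6, 25, 80]
values[1] = values[0] + values[-1]  # -> values = [13, 93, 6, 25, 80]
result = values  # -> result = [13, 93, 6, 25, 80]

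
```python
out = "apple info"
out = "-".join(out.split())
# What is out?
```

Trace (tracking out):
out = 'apple info'  # -> out = 'apple info'
out = '-'.join(out.split())  # -> out = 'apple-info'

Answer: 'apple-info'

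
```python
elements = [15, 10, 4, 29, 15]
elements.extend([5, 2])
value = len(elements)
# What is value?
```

Answer: 7

Derivation:
Trace (tracking value):
elements = [15, 10, 4, 29, 15]  # -> elements = [15, 10, 4, 29, 15]
elements.extend([5, 2])  # -> elements = [15, 10, 4, 29, 15, 5, 2]
value = len(elements)  # -> value = 7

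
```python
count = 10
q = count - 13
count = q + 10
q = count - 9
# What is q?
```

Answer: -2

Derivation:
Trace (tracking q):
count = 10  # -> count = 10
q = count - 13  # -> q = -3
count = q + 10  # -> count = 7
q = count - 9  # -> q = -2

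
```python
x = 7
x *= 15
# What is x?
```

Answer: 105

Derivation:
Trace (tracking x):
x = 7  # -> x = 7
x *= 15  # -> x = 105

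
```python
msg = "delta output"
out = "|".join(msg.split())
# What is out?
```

Answer: 'delta|output'

Derivation:
Trace (tracking out):
msg = 'delta output'  # -> msg = 'delta output'
out = '|'.join(msg.split())  # -> out = 'delta|output'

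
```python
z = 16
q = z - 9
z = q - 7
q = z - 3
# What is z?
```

Answer: 0

Derivation:
Trace (tracking z):
z = 16  # -> z = 16
q = z - 9  # -> q = 7
z = q - 7  # -> z = 0
q = z - 3  # -> q = -3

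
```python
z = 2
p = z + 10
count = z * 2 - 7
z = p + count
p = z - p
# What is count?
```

Answer: -3

Derivation:
Trace (tracking count):
z = 2  # -> z = 2
p = z + 10  # -> p = 12
count = z * 2 - 7  # -> count = -3
z = p + count  # -> z = 9
p = z - p  # -> p = -3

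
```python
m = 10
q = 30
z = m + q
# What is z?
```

Trace (tracking z):
m = 10  # -> m = 10
q = 30  # -> q = 30
z = m + q  # -> z = 40

Answer: 40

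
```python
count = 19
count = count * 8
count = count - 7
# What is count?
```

Answer: 145

Derivation:
Trace (tracking count):
count = 19  # -> count = 19
count = count * 8  # -> count = 152
count = count - 7  # -> count = 145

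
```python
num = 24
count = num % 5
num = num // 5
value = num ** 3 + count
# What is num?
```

Answer: 4

Derivation:
Trace (tracking num):
num = 24  # -> num = 24
count = num % 5  # -> count = 4
num = num // 5  # -> num = 4
value = num ** 3 + count  # -> value = 68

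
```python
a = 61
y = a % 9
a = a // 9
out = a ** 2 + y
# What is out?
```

Trace (tracking out):
a = 61  # -> a = 61
y = a % 9  # -> y = 7
a = a // 9  # -> a = 6
out = a ** 2 + y  # -> out = 43

Answer: 43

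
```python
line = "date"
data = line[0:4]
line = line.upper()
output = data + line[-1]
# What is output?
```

Answer: 'dateE'

Derivation:
Trace (tracking output):
line = 'date'  # -> line = 'date'
data = line[0:4]  # -> data = 'date'
line = line.upper()  # -> line = 'DATE'
output = data + line[-1]  # -> output = 'dateE'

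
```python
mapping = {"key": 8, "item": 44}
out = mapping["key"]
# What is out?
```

Answer: 8

Derivation:
Trace (tracking out):
mapping = {'key': 8, 'item': 44}  # -> mapping = {'key': 8, 'item': 44}
out = mapping['key']  # -> out = 8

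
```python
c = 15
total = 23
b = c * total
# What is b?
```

Trace (tracking b):
c = 15  # -> c = 15
total = 23  # -> total = 23
b = c * total  # -> b = 345

Answer: 345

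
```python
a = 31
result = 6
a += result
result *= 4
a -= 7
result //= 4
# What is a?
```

Answer: 30

Derivation:
Trace (tracking a):
a = 31  # -> a = 31
result = 6  # -> result = 6
a += result  # -> a = 37
result *= 4  # -> result = 24
a -= 7  # -> a = 30
result //= 4  # -> result = 6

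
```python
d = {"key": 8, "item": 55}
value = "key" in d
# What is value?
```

Answer: True

Derivation:
Trace (tracking value):
d = {'key': 8, 'item': 55}  # -> d = {'key': 8, 'item': 55}
value = 'key' in d  # -> value = True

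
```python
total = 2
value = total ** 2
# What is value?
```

Answer: 4

Derivation:
Trace (tracking value):
total = 2  # -> total = 2
value = total ** 2  # -> value = 4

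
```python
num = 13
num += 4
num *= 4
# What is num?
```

Answer: 68

Derivation:
Trace (tracking num):
num = 13  # -> num = 13
num += 4  # -> num = 17
num *= 4  # -> num = 68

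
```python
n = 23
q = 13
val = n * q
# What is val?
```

Answer: 299

Derivation:
Trace (tracking val):
n = 23  # -> n = 23
q = 13  # -> q = 13
val = n * q  # -> val = 299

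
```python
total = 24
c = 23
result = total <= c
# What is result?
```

Trace (tracking result):
total = 24  # -> total = 24
c = 23  # -> c = 23
result = total <= c  # -> result = False

Answer: False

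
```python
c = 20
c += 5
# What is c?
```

Answer: 25

Derivation:
Trace (tracking c):
c = 20  # -> c = 20
c += 5  # -> c = 25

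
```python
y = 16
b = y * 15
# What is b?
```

Answer: 240

Derivation:
Trace (tracking b):
y = 16  # -> y = 16
b = y * 15  # -> b = 240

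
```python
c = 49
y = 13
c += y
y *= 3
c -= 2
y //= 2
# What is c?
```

Trace (tracking c):
c = 49  # -> c = 49
y = 13  # -> y = 13
c += y  # -> c = 62
y *= 3  # -> y = 39
c -= 2  # -> c = 60
y //= 2  # -> y = 19

Answer: 60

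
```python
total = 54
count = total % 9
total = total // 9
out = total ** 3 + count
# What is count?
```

Answer: 0

Derivation:
Trace (tracking count):
total = 54  # -> total = 54
count = total % 9  # -> count = 0
total = total // 9  # -> total = 6
out = total ** 3 + count  # -> out = 216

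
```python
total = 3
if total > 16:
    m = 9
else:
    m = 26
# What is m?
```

Answer: 26

Derivation:
Trace (tracking m):
total = 3  # -> total = 3
if total > 16:  # condition is False
else:
    m = 26  # -> m = 26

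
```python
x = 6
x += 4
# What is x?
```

Answer: 10

Derivation:
Trace (tracking x):
x = 6  # -> x = 6
x += 4  # -> x = 10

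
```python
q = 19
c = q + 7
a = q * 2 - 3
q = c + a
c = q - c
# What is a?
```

Answer: 35

Derivation:
Trace (tracking a):
q = 19  # -> q = 19
c = q + 7  # -> c = 26
a = q * 2 - 3  # -> a = 35
q = c + a  # -> q = 61
c = q - c  # -> c = 35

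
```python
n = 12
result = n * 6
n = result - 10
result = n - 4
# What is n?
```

Trace (tracking n):
n = 12  # -> n = 12
result = n * 6  # -> result = 72
n = result - 10  # -> n = 62
result = n - 4  # -> result = 58

Answer: 62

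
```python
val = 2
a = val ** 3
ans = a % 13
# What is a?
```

Trace (tracking a):
val = 2  # -> val = 2
a = val ** 3  # -> a = 8
ans = a % 13  # -> ans = 8

Answer: 8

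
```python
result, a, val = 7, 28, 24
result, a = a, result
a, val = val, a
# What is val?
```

Answer: 7

Derivation:
Trace (tracking val):
result, a, val = (7, 28, 24)  # -> result = 7, a = 28, val = 24
result, a = (a, result)  # -> result = 28, a = 7
a, val = (val, a)  # -> a = 24, val = 7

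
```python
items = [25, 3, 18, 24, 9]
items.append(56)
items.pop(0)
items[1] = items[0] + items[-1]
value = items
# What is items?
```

Trace (tracking items):
items = [25, 3, 18, 24, 9]  # -> items = [25, 3, 18, 24, 9]
items.append(56)  # -> items = [25, 3, 18, 24, 9, 56]
items.pop(0)  # -> items = [3, 18, 24, 9, 56]
items[1] = items[0] + items[-1]  # -> items = [3, 59, 24, 9, 56]
value = items  # -> value = [3, 59, 24, 9, 56]

Answer: [3, 59, 24, 9, 56]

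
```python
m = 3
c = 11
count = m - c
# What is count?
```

Answer: -8

Derivation:
Trace (tracking count):
m = 3  # -> m = 3
c = 11  # -> c = 11
count = m - c  # -> count = -8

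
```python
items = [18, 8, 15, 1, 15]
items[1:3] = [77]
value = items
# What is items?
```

Answer: [18, 77, 1, 15]

Derivation:
Trace (tracking items):
items = [18, 8, 15, 1, 15]  # -> items = [18, 8, 15, 1, 15]
items[1:3] = [77]  # -> items = [18, 77, 1, 15]
value = items  # -> value = [18, 77, 1, 15]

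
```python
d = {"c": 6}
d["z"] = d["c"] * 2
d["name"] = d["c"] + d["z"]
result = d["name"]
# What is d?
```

Answer: {'c': 6, 'z': 12, 'name': 18}

Derivation:
Trace (tracking d):
d = {'c': 6}  # -> d = {'c': 6}
d['z'] = d['c'] * 2  # -> d = {'c': 6, 'z': 12}
d['name'] = d['c'] + d['z']  # -> d = {'c': 6, 'z': 12, 'name': 18}
result = d['name']  # -> result = 18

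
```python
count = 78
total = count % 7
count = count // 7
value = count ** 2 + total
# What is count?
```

Answer: 11

Derivation:
Trace (tracking count):
count = 78  # -> count = 78
total = count % 7  # -> total = 1
count = count // 7  # -> count = 11
value = count ** 2 + total  # -> value = 122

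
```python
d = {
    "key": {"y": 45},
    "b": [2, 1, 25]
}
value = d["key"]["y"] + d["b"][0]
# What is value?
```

Trace (tracking value):
d = {'key': {'y': 45}, 'b': [2, 1, 25]}  # -> d = {'key': {'y': 45}, 'b': [2, 1, 25]}
value = d['key']['y'] + d['b'][0]  # -> value = 47

Answer: 47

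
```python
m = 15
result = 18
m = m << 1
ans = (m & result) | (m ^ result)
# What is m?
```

Answer: 30

Derivation:
Trace (tracking m):
m = 15  # -> m = 15
result = 18  # -> result = 18
m = m << 1  # -> m = 30
ans = m & result | m ^ result  # -> ans = 30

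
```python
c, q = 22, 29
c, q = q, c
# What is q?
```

Answer: 22

Derivation:
Trace (tracking q):
c, q = (22, 29)  # -> c = 22, q = 29
c, q = (q, c)  # -> c = 29, q = 22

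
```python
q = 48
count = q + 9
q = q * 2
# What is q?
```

Trace (tracking q):
q = 48  # -> q = 48
count = q + 9  # -> count = 57
q = q * 2  # -> q = 96

Answer: 96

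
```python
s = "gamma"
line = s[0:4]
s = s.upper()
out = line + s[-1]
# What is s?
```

Answer: 'GAMMA'

Derivation:
Trace (tracking s):
s = 'gamma'  # -> s = 'gamma'
line = s[0:4]  # -> line = 'gamm'
s = s.upper()  # -> s = 'GAMMA'
out = line + s[-1]  # -> out = 'gammA'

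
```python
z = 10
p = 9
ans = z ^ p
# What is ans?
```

Answer: 3

Derivation:
Trace (tracking ans):
z = 10  # -> z = 10
p = 9  # -> p = 9
ans = z ^ p  # -> ans = 3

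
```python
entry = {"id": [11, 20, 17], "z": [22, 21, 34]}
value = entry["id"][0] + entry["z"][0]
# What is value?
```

Answer: 33

Derivation:
Trace (tracking value):
entry = {'id': [11, 20, 17], 'z': [22, 21, 34]}  # -> entry = {'id': [11, 20, 17], 'z': [22, 21, 34]}
value = entry['id'][0] + entry['z'][0]  # -> value = 33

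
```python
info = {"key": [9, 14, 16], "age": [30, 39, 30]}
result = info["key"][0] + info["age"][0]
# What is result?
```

Answer: 39

Derivation:
Trace (tracking result):
info = {'key': [9, 14, 16], 'age': [30, 39, 30]}  # -> info = {'key': [9, 14, 16], 'age': [30, 39, 30]}
result = info['key'][0] + info['age'][0]  # -> result = 39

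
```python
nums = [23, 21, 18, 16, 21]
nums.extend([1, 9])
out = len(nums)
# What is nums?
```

Trace (tracking nums):
nums = [23, 21, 18, 16, 21]  # -> nums = [23, 21, 18, 16, 21]
nums.extend([1, 9])  # -> nums = [23, 21, 18, 16, 21, 1, 9]
out = len(nums)  # -> out = 7

Answer: [23, 21, 18, 16, 21, 1, 9]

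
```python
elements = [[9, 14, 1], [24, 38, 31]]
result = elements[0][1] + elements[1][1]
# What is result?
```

Answer: 52

Derivation:
Trace (tracking result):
elements = [[9, 14, 1], [24, 38, 31]]  # -> elements = [[9, 14, 1], [24, 38, 31]]
result = elements[0][1] + elements[1][1]  # -> result = 52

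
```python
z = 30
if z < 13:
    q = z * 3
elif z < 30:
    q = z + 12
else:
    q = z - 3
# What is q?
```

Answer: 27

Derivation:
Trace (tracking q):
z = 30  # -> z = 30
if z < 13:  # condition is False
elif z < 30:  # condition is False
else:
    q = z - 3  # -> q = 27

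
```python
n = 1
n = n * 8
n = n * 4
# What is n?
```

Trace (tracking n):
n = 1  # -> n = 1
n = n * 8  # -> n = 8
n = n * 4  # -> n = 32

Answer: 32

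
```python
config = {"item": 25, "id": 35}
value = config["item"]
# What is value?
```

Trace (tracking value):
config = {'item': 25, 'id': 35}  # -> config = {'item': 25, 'id': 35}
value = config['item']  # -> value = 25

Answer: 25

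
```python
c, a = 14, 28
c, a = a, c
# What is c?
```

Trace (tracking c):
c, a = (14, 28)  # -> c = 14, a = 28
c, a = (a, c)  # -> c = 28, a = 14

Answer: 28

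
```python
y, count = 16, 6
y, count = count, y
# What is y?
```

Trace (tracking y):
y, count = (16, 6)  # -> y = 16, count = 6
y, count = (count, y)  # -> y = 6, count = 16

Answer: 6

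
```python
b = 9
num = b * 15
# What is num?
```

Trace (tracking num):
b = 9  # -> b = 9
num = b * 15  # -> num = 135

Answer: 135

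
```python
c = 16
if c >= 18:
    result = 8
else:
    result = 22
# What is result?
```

Trace (tracking result):
c = 16  # -> c = 16
if c >= 18:  # condition is False
else:
    result = 22  # -> result = 22

Answer: 22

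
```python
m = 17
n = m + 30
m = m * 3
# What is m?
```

Trace (tracking m):
m = 17  # -> m = 17
n = m + 30  # -> n = 47
m = m * 3  # -> m = 51

Answer: 51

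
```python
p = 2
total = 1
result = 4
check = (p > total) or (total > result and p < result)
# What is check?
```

Answer: True

Derivation:
Trace (tracking check):
p = 2  # -> p = 2
total = 1  # -> total = 1
result = 4  # -> result = 4
check = p > total or (total > result and p < result)  # -> check = True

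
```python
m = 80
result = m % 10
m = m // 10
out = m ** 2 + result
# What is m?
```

Trace (tracking m):
m = 80  # -> m = 80
result = m % 10  # -> result = 0
m = m // 10  # -> m = 8
out = m ** 2 + result  # -> out = 64

Answer: 8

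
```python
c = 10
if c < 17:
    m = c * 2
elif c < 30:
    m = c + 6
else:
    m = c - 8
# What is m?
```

Answer: 20

Derivation:
Trace (tracking m):
c = 10  # -> c = 10
if c < 17:  # condition is True
    m = c * 2  # -> m = 20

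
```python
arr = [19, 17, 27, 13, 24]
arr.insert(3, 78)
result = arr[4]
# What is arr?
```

Answer: [19, 17, 27, 78, 13, 24]

Derivation:
Trace (tracking arr):
arr = [19, 17, 27, 13, 24]  # -> arr = [19, 17, 27, 13, 24]
arr.insert(3, 78)  # -> arr = [19, 17, 27, 78, 13, 24]
result = arr[4]  # -> result = 13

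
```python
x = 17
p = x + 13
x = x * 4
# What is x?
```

Trace (tracking x):
x = 17  # -> x = 17
p = x + 13  # -> p = 30
x = x * 4  # -> x = 68

Answer: 68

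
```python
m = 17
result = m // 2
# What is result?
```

Answer: 8

Derivation:
Trace (tracking result):
m = 17  # -> m = 17
result = m // 2  # -> result = 8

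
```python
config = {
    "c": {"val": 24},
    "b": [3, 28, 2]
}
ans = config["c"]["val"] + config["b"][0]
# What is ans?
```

Trace (tracking ans):
config = {'c': {'val': 24}, 'b': [3, 28, 2]}  # -> config = {'c': {'val': 24}, 'b': [3, 28, 2]}
ans = config['c']['val'] + config['b'][0]  # -> ans = 27

Answer: 27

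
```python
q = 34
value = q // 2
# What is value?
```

Answer: 17

Derivation:
Trace (tracking value):
q = 34  # -> q = 34
value = q // 2  # -> value = 17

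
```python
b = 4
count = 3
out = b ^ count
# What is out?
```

Answer: 7

Derivation:
Trace (tracking out):
b = 4  # -> b = 4
count = 3  # -> count = 3
out = b ^ count  # -> out = 7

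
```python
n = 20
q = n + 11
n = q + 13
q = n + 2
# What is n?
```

Answer: 44

Derivation:
Trace (tracking n):
n = 20  # -> n = 20
q = n + 11  # -> q = 31
n = q + 13  # -> n = 44
q = n + 2  # -> q = 46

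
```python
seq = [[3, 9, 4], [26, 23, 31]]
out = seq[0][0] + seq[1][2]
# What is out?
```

Trace (tracking out):
seq = [[3, 9, 4], [26, 23, 31]]  # -> seq = [[3, 9, 4], [26, 23, 31]]
out = seq[0][0] + seq[1][2]  # -> out = 34

Answer: 34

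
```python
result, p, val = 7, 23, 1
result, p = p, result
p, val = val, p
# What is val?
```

Answer: 7

Derivation:
Trace (tracking val):
result, p, val = (7, 23, 1)  # -> result = 7, p = 23, val = 1
result, p = (p, result)  # -> result = 23, p = 7
p, val = (val, p)  # -> p = 1, val = 7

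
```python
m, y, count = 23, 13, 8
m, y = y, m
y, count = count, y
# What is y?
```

Answer: 8

Derivation:
Trace (tracking y):
m, y, count = (23, 13, 8)  # -> m = 23, y = 13, count = 8
m, y = (y, m)  # -> m = 13, y = 23
y, count = (count, y)  # -> y = 8, count = 23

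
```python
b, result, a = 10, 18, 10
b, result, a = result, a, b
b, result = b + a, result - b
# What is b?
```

Answer: 28

Derivation:
Trace (tracking b):
b, result, a = (10, 18, 10)  # -> b = 10, result = 18, a = 10
b, result, a = (result, a, b)  # -> b = 18, result = 10, a = 10
b, result = (b + a, result - b)  # -> b = 28, result = -8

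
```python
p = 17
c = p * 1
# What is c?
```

Trace (tracking c):
p = 17  # -> p = 17
c = p * 1  # -> c = 17

Answer: 17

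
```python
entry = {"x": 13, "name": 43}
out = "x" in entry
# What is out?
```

Answer: True

Derivation:
Trace (tracking out):
entry = {'x': 13, 'name': 43}  # -> entry = {'x': 13, 'name': 43}
out = 'x' in entry  # -> out = True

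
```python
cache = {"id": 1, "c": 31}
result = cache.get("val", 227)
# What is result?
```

Trace (tracking result):
cache = {'id': 1, 'c': 31}  # -> cache = {'id': 1, 'c': 31}
result = cache.get('val', 227)  # -> result = 227

Answer: 227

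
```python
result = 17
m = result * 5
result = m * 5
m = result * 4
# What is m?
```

Answer: 1700

Derivation:
Trace (tracking m):
result = 17  # -> result = 17
m = result * 5  # -> m = 85
result = m * 5  # -> result = 425
m = result * 4  # -> m = 1700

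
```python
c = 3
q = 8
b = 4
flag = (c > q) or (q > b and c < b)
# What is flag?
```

Trace (tracking flag):
c = 3  # -> c = 3
q = 8  # -> q = 8
b = 4  # -> b = 4
flag = c > q or (q > b and c < b)  # -> flag = True

Answer: True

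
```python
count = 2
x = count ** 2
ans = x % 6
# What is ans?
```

Answer: 4

Derivation:
Trace (tracking ans):
count = 2  # -> count = 2
x = count ** 2  # -> x = 4
ans = x % 6  # -> ans = 4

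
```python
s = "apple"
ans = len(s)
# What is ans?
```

Trace (tracking ans):
s = 'apple'  # -> s = 'apple'
ans = len(s)  # -> ans = 5

Answer: 5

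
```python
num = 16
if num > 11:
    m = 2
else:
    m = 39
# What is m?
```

Trace (tracking m):
num = 16  # -> num = 16
if num > 11:  # condition is True
    m = 2  # -> m = 2

Answer: 2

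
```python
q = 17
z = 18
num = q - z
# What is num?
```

Trace (tracking num):
q = 17  # -> q = 17
z = 18  # -> z = 18
num = q - z  # -> num = -1

Answer: -1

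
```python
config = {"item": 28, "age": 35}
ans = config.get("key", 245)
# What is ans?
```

Trace (tracking ans):
config = {'item': 28, 'age': 35}  # -> config = {'item': 28, 'age': 35}
ans = config.get('key', 245)  # -> ans = 245

Answer: 245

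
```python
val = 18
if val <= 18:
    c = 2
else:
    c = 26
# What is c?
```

Trace (tracking c):
val = 18  # -> val = 18
if val <= 18:  # condition is True
    c = 2  # -> c = 2

Answer: 2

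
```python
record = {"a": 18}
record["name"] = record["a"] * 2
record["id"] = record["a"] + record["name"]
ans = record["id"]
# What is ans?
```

Answer: 54

Derivation:
Trace (tracking ans):
record = {'a': 18}  # -> record = {'a': 18}
record['name'] = record['a'] * 2  # -> record = {'a': 18, 'name': 36}
record['id'] = record['a'] + record['name']  # -> record = {'a': 18, 'name': 36, 'id': 54}
ans = record['id']  # -> ans = 54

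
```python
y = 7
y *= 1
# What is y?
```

Answer: 7

Derivation:
Trace (tracking y):
y = 7  # -> y = 7
y *= 1  # -> y = 7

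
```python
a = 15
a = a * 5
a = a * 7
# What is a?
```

Trace (tracking a):
a = 15  # -> a = 15
a = a * 5  # -> a = 75
a = a * 7  # -> a = 525

Answer: 525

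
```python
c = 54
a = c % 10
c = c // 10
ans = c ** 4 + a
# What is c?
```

Trace (tracking c):
c = 54  # -> c = 54
a = c % 10  # -> a = 4
c = c // 10  # -> c = 5
ans = c ** 4 + a  # -> ans = 629

Answer: 5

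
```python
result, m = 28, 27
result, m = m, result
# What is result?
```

Answer: 27

Derivation:
Trace (tracking result):
result, m = (28, 27)  # -> result = 28, m = 27
result, m = (m, result)  # -> result = 27, m = 28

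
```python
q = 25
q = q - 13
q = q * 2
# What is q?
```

Answer: 24

Derivation:
Trace (tracking q):
q = 25  # -> q = 25
q = q - 13  # -> q = 12
q = q * 2  # -> q = 24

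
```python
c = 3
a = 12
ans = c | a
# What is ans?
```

Trace (tracking ans):
c = 3  # -> c = 3
a = 12  # -> a = 12
ans = c | a  # -> ans = 15

Answer: 15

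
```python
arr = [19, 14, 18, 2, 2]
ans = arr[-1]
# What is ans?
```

Answer: 2

Derivation:
Trace (tracking ans):
arr = [19, 14, 18, 2, 2]  # -> arr = [19, 14, 18, 2, 2]
ans = arr[-1]  # -> ans = 2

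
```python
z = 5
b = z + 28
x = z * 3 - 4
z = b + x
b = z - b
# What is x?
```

Answer: 11

Derivation:
Trace (tracking x):
z = 5  # -> z = 5
b = z + 28  # -> b = 33
x = z * 3 - 4  # -> x = 11
z = b + x  # -> z = 44
b = z - b  # -> b = 11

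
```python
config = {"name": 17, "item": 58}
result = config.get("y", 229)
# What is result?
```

Answer: 229

Derivation:
Trace (tracking result):
config = {'name': 17, 'item': 58}  # -> config = {'name': 17, 'item': 58}
result = config.get('y', 229)  # -> result = 229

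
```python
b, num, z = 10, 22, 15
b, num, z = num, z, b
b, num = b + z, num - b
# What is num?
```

Trace (tracking num):
b, num, z = (10, 22, 15)  # -> b = 10, num = 22, z = 15
b, num, z = (num, z, b)  # -> b = 22, num = 15, z = 10
b, num = (b + z, num - b)  # -> b = 32, num = -7

Answer: -7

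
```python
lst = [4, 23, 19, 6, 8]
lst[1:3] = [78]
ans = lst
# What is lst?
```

Answer: [4, 78, 6, 8]

Derivation:
Trace (tracking lst):
lst = [4, 23, 19, 6, 8]  # -> lst = [4, 23, 19, 6, 8]
lst[1:3] = [78]  # -> lst = [4, 78, 6, 8]
ans = lst  # -> ans = [4, 78, 6, 8]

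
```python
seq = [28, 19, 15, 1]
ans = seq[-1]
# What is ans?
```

Trace (tracking ans):
seq = [28, 19, 15, 1]  # -> seq = [28, 19, 15, 1]
ans = seq[-1]  # -> ans = 1

Answer: 1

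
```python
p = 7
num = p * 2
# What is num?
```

Trace (tracking num):
p = 7  # -> p = 7
num = p * 2  # -> num = 14

Answer: 14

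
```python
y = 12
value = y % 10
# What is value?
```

Trace (tracking value):
y = 12  # -> y = 12
value = y % 10  # -> value = 2

Answer: 2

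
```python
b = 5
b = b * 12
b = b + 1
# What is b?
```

Answer: 61

Derivation:
Trace (tracking b):
b = 5  # -> b = 5
b = b * 12  # -> b = 60
b = b + 1  # -> b = 61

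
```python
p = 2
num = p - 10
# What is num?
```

Trace (tracking num):
p = 2  # -> p = 2
num = p - 10  # -> num = -8

Answer: -8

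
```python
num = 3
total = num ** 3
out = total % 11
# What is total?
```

Answer: 27

Derivation:
Trace (tracking total):
num = 3  # -> num = 3
total = num ** 3  # -> total = 27
out = total % 11  # -> out = 5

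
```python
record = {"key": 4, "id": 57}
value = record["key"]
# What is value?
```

Answer: 4

Derivation:
Trace (tracking value):
record = {'key': 4, 'id': 57}  # -> record = {'key': 4, 'id': 57}
value = record['key']  # -> value = 4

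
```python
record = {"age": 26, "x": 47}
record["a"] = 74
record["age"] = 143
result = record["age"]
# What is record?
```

Trace (tracking record):
record = {'age': 26, 'x': 47}  # -> record = {'age': 26, 'x': 47}
record['a'] = 74  # -> record = {'age': 26, 'x': 47, 'a': 74}
record['age'] = 143  # -> record = {'age': 143, 'x': 47, 'a': 74}
result = record['age']  # -> result = 143

Answer: {'age': 143, 'x': 47, 'a': 74}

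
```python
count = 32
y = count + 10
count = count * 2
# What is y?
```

Trace (tracking y):
count = 32  # -> count = 32
y = count + 10  # -> y = 42
count = count * 2  # -> count = 64

Answer: 42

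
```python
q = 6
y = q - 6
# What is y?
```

Answer: 0

Derivation:
Trace (tracking y):
q = 6  # -> q = 6
y = q - 6  # -> y = 0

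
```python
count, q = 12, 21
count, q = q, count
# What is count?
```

Trace (tracking count):
count, q = (12, 21)  # -> count = 12, q = 21
count, q = (q, count)  # -> count = 21, q = 12

Answer: 21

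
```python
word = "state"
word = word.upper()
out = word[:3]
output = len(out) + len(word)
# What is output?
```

Answer: 8

Derivation:
Trace (tracking output):
word = 'state'  # -> word = 'state'
word = word.upper()  # -> word = 'STATE'
out = word[:3]  # -> out = 'STA'
output = len(out) + len(word)  # -> output = 8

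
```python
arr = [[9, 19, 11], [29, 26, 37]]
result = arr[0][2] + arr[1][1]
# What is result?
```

Trace (tracking result):
arr = [[9, 19, 11], [29, 26, 37]]  # -> arr = [[9, 19, 11], [29, 26, 37]]
result = arr[0][2] + arr[1][1]  # -> result = 37

Answer: 37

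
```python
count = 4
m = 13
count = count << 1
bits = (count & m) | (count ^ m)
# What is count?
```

Answer: 8

Derivation:
Trace (tracking count):
count = 4  # -> count = 4
m = 13  # -> m = 13
count = count << 1  # -> count = 8
bits = count & m | count ^ m  # -> bits = 13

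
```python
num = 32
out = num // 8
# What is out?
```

Answer: 4

Derivation:
Trace (tracking out):
num = 32  # -> num = 32
out = num // 8  # -> out = 4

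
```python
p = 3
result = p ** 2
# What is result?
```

Trace (tracking result):
p = 3  # -> p = 3
result = p ** 2  # -> result = 9

Answer: 9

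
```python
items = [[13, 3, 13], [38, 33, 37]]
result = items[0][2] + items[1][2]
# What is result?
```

Trace (tracking result):
items = [[13, 3, 13], [38, 33, 37]]  # -> items = [[13, 3, 13], [38, 33, 37]]
result = items[0][2] + items[1][2]  # -> result = 50

Answer: 50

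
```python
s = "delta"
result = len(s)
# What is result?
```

Answer: 5

Derivation:
Trace (tracking result):
s = 'delta'  # -> s = 'delta'
result = len(s)  # -> result = 5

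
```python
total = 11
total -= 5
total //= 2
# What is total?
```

Trace (tracking total):
total = 11  # -> total = 11
total -= 5  # -> total = 6
total //= 2  # -> total = 3

Answer: 3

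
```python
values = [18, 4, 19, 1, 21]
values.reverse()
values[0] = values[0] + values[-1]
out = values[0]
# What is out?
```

Trace (tracking out):
values = [18, 4, 19, 1, 21]  # -> values = [18, 4, 19, 1, 21]
values.reverse()  # -> values = [21, 1, 19, 4, 18]
values[0] = values[0] + values[-1]  # -> values = [39, 1, 19, 4, 18]
out = values[0]  # -> out = 39

Answer: 39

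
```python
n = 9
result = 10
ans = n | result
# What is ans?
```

Trace (tracking ans):
n = 9  # -> n = 9
result = 10  # -> result = 10
ans = n | result  # -> ans = 11

Answer: 11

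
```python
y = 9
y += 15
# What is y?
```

Trace (tracking y):
y = 9  # -> y = 9
y += 15  # -> y = 24

Answer: 24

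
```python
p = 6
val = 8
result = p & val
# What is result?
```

Answer: 0

Derivation:
Trace (tracking result):
p = 6  # -> p = 6
val = 8  # -> val = 8
result = p & val  # -> result = 0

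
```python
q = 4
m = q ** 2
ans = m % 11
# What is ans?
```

Answer: 5

Derivation:
Trace (tracking ans):
q = 4  # -> q = 4
m = q ** 2  # -> m = 16
ans = m % 11  # -> ans = 5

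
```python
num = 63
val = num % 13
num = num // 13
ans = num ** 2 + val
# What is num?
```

Answer: 4

Derivation:
Trace (tracking num):
num = 63  # -> num = 63
val = num % 13  # -> val = 11
num = num // 13  # -> num = 4
ans = num ** 2 + val  # -> ans = 27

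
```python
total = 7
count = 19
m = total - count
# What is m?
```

Trace (tracking m):
total = 7  # -> total = 7
count = 19  # -> count = 19
m = total - count  # -> m = -12

Answer: -12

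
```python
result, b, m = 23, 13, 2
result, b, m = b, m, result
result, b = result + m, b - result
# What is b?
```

Trace (tracking b):
result, b, m = (23, 13, 2)  # -> result = 23, b = 13, m = 2
result, b, m = (b, m, result)  # -> result = 13, b = 2, m = 23
result, b = (result + m, b - result)  # -> result = 36, b = -11

Answer: -11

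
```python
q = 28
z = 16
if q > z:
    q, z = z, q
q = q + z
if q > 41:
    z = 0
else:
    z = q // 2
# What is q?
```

Trace (tracking q):
q = 28  # -> q = 28
z = 16  # -> z = 16
if q > z:  # condition is True
    q, z = (z, q)  # -> q = 16, z = 28
q = q + z  # -> q = 44
if q > 41:  # condition is True
    z = 0  # -> z = 0

Answer: 44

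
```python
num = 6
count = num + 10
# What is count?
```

Answer: 16

Derivation:
Trace (tracking count):
num = 6  # -> num = 6
count = num + 10  # -> count = 16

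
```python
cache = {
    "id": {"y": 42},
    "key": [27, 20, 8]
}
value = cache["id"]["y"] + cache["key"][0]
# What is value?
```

Answer: 69

Derivation:
Trace (tracking value):
cache = {'id': {'y': 42}, 'key': [27, 20, 8]}  # -> cache = {'id': {'y': 42}, 'key': [27, 20, 8]}
value = cache['id']['y'] + cache['key'][0]  # -> value = 69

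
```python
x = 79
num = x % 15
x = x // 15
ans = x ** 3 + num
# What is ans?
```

Trace (tracking ans):
x = 79  # -> x = 79
num = x % 15  # -> num = 4
x = x // 15  # -> x = 5
ans = x ** 3 + num  # -> ans = 129

Answer: 129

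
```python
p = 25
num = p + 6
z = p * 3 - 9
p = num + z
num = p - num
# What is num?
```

Answer: 66

Derivation:
Trace (tracking num):
p = 25  # -> p = 25
num = p + 6  # -> num = 31
z = p * 3 - 9  # -> z = 66
p = num + z  # -> p = 97
num = p - num  # -> num = 66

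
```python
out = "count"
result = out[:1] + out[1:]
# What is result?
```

Answer: 'count'

Derivation:
Trace (tracking result):
out = 'count'  # -> out = 'count'
result = out[:1] + out[1:]  # -> result = 'count'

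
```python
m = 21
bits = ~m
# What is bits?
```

Trace (tracking bits):
m = 21  # -> m = 21
bits = ~m  # -> bits = -22

Answer: -22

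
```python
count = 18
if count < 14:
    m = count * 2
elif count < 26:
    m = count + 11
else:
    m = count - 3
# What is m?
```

Answer: 29

Derivation:
Trace (tracking m):
count = 18  # -> count = 18
if count < 14:  # condition is False
elif count < 26:  # condition is True
    m = count + 11  # -> m = 29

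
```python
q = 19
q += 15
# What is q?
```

Answer: 34

Derivation:
Trace (tracking q):
q = 19  # -> q = 19
q += 15  # -> q = 34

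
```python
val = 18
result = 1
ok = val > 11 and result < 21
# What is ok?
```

Answer: True

Derivation:
Trace (tracking ok):
val = 18  # -> val = 18
result = 1  # -> result = 1
ok = val > 11 and result < 21  # -> ok = True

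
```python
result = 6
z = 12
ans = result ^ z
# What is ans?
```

Trace (tracking ans):
result = 6  # -> result = 6
z = 12  # -> z = 12
ans = result ^ z  # -> ans = 10

Answer: 10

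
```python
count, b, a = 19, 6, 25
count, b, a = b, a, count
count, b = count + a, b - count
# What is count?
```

Trace (tracking count):
count, b, a = (19, 6, 25)  # -> count = 19, b = 6, a = 25
count, b, a = (b, a, count)  # -> count = 6, b = 25, a = 19
count, b = (count + a, b - count)  # -> count = 25, b = 19

Answer: 25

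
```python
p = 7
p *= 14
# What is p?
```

Trace (tracking p):
p = 7  # -> p = 7
p *= 14  # -> p = 98

Answer: 98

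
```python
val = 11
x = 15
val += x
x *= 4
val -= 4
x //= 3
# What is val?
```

Answer: 22

Derivation:
Trace (tracking val):
val = 11  # -> val = 11
x = 15  # -> x = 15
val += x  # -> val = 26
x *= 4  # -> x = 60
val -= 4  # -> val = 22
x //= 3  # -> x = 20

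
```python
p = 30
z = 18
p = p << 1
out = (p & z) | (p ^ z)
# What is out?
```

Answer: 62

Derivation:
Trace (tracking out):
p = 30  # -> p = 30
z = 18  # -> z = 18
p = p << 1  # -> p = 60
out = p & z | p ^ z  # -> out = 62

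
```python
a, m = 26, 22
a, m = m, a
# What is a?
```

Trace (tracking a):
a, m = (26, 22)  # -> a = 26, m = 22
a, m = (m, a)  # -> a = 22, m = 26

Answer: 22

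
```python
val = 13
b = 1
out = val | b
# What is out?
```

Answer: 13

Derivation:
Trace (tracking out):
val = 13  # -> val = 13
b = 1  # -> b = 1
out = val | b  # -> out = 13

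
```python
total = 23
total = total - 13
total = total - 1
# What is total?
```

Trace (tracking total):
total = 23  # -> total = 23
total = total - 13  # -> total = 10
total = total - 1  # -> total = 9

Answer: 9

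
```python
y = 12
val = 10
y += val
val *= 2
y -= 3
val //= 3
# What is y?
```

Answer: 19

Derivation:
Trace (tracking y):
y = 12  # -> y = 12
val = 10  # -> val = 10
y += val  # -> y = 22
val *= 2  # -> val = 20
y -= 3  # -> y = 19
val //= 3  # -> val = 6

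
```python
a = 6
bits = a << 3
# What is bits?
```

Trace (tracking bits):
a = 6  # -> a = 6
bits = a << 3  # -> bits = 48

Answer: 48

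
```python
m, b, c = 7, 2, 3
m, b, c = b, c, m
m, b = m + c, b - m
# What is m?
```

Trace (tracking m):
m, b, c = (7, 2, 3)  # -> m = 7, b = 2, c = 3
m, b, c = (b, c, m)  # -> m = 2, b = 3, c = 7
m, b = (m + c, b - m)  # -> m = 9, b = 1

Answer: 9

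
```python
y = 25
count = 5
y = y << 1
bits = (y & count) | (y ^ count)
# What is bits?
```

Answer: 55

Derivation:
Trace (tracking bits):
y = 25  # -> y = 25
count = 5  # -> count = 5
y = y << 1  # -> y = 50
bits = y & count | y ^ count  # -> bits = 55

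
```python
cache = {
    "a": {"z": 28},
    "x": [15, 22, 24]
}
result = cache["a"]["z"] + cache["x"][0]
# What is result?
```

Answer: 43

Derivation:
Trace (tracking result):
cache = {'a': {'z': 28}, 'x': [15, 22, 24]}  # -> cache = {'a': {'z': 28}, 'x': [15, 22, 24]}
result = cache['a']['z'] + cache['x'][0]  # -> result = 43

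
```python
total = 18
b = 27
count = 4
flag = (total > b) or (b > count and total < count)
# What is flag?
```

Trace (tracking flag):
total = 18  # -> total = 18
b = 27  # -> b = 27
count = 4  # -> count = 4
flag = total > b or (b > count and total < count)  # -> flag = False

Answer: False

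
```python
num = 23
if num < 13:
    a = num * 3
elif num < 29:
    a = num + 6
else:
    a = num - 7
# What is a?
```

Trace (tracking a):
num = 23  # -> num = 23
if num < 13:  # condition is False
elif num < 29:  # condition is True
    a = num + 6  # -> a = 29

Answer: 29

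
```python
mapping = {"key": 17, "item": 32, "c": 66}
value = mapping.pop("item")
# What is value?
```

Answer: 32

Derivation:
Trace (tracking value):
mapping = {'key': 17, 'item': 32, 'c': 66}  # -> mapping = {'key': 17, 'item': 32, 'c': 66}
value = mapping.pop('item')  # -> value = 32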